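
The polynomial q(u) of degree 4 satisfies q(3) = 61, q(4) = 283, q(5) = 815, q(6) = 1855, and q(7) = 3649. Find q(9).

Using the Lagrange interpolation formula with nodes 3, 4, 5, 6, 7:
  L_0(u) = (u - 4)(u - 5)(u - 6)(u - 7) / 24
  L_1(u) = (u - 3)(u - 5)(u - 6)(u - 7) / -6
  L_2(u) = (u - 3)(u - 4)(u - 6)(u - 7) / 4
  L_3(u) = (u - 3)(u - 4)(u - 5)(u - 7) / -6
  L_4(u) = (u - 3)(u - 4)(u - 5)(u - 6) / 24
Then q(u) = 61·L_0(u) + 283·L_1(u) + 815·L_2(u) + 1855·L_3(u) + 3649·L_4(u).
Expanding and collecting terms gives q(u) = 2u⁴ - 3u³ - 3u² + 4u - 5.
Evaluating at u = 9: q(9) = 10723.

10723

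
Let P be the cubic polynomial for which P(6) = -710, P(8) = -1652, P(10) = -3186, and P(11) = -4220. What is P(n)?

P(n) = -3n^3 - 2n^2 + n + 4

Write P(n) = an^3 + bn^2 + cn + d. Substituting each data point gives a linear system:
  216a + 36b + 6c + d = -710
  512a + 64b + 8c + d = -1652
  1000a + 100b + 10c + d = -3186
  1331a + 121b + 11c + d = -4220
Solving the system yields a = -3, b = -2, c = 1, d = 4.
So P(n) = -3n^3 - 2n^2 + n + 4.
Check: P(8) = -1652. ✓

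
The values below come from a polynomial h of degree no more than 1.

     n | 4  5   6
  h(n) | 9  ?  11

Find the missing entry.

The 2 known points determine the degree-1 polynomial uniquely.
Write h(n) = an + b. Substituting each data point gives a linear system:
  4a + b = 9
  6a + b = 11
Solving the system yields a = 1, b = 5.
So h(n) = n + 5.
Then h(5) = 10.

10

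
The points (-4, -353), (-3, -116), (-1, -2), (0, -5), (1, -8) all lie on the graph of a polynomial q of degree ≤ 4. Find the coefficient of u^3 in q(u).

Write q(u) = au^4 + bu^3 + cu^2 + du + e. Substituting each data point gives a linear system:
  256a - 64b + 16c - 4d + e = -353
  81a - 27b + 9c - 3d + e = -116
  a - b + c - d + e = -2
  e = -5
  a + b + c + d + e = -8
Solving the system yields a = -1, b = 2, c = 1, d = -5, e = -5.
So q(u) = -u^4 + 2u^3 + u^2 - 5u - 5.
The coefficient of u^3 is 2.

2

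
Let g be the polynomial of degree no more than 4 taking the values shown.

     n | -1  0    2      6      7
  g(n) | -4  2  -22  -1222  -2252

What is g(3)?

Write g(n) = an^4 + bn^3 + cn^2 + dn + e. Substituting each data point gives a linear system:
  a - b + c - d + e = -4
  e = 2
  16a + 8b + 4c + 2d + e = -22
  1296a + 216b + 36c + 6d + e = -1222
  2401a + 343b + 49c + 7d + e = -2252
Solving the system yields a = -1, b = 1, c = -4, d = 0, e = 2.
So g(n) = -n^4 + n^3 - 4n^2 + 2.
Then g(3) = -88.

-88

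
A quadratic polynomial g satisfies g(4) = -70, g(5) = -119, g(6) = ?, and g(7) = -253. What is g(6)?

The 3 known points determine the degree-2 polynomial uniquely.
Write g(n) = an^2 + bn + c. Substituting each data point gives a linear system:
  16a + 4b + c = -70
  25a + 5b + c = -119
  49a + 7b + c = -253
Solving the system yields a = -6, b = 5, c = 6.
So g(n) = -6n² + 5n + 6.
Then g(6) = -180.

-180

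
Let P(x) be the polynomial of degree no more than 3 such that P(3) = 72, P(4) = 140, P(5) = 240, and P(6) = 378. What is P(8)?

Using the Lagrange interpolation formula with nodes 3, 4, 5, 6:
  L_0(x) = (x - 4)(x - 5)(x - 6) / -6
  L_1(x) = (x - 3)(x - 5)(x - 6) / 2
  L_2(x) = (x - 3)(x - 4)(x - 6) / -2
  L_3(x) = (x - 3)(x - 4)(x - 5) / 6
Then P(x) = 72·L_0(x) + 140·L_1(x) + 240·L_2(x) + 378·L_3(x).
Expanding and collecting terms gives P(x) = x^3 + 4x^2 + 3x.
Evaluating at x = 8: P(8) = 792.

792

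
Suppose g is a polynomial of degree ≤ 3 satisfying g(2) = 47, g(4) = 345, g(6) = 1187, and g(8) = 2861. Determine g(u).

Using the Lagrange interpolation formula with nodes 2, 4, 6, 8:
  L_0(u) = (u - 4)(u - 6)(u - 8) / -48
  L_1(u) = (u - 2)(u - 6)(u - 8) / 16
  L_2(u) = (u - 2)(u - 4)(u - 8) / -16
  L_3(u) = (u - 2)(u - 4)(u - 6) / 48
Then g(u) = 47·L_0(u) + 345·L_1(u) + 1187·L_2(u) + 2861·L_3(u).
Expanding and collecting terms gives g(u) = 6u³ - 4u² + 5u + 5.
Check: g(8) = 2861. ✓

g(u) = 6u^3 - 4u^2 + 5u + 5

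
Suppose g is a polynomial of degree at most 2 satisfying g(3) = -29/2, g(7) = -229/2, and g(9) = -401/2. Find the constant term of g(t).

-5/2

Write g(t) = at^2 + bt + c. Substituting each data point gives a linear system:
  9a + 3b + c = -29/2
  49a + 7b + c = -229/2
  81a + 9b + c = -401/2
Solving the system yields a = -3, b = 5, c = -5/2.
So g(t) = -3t^2 + 5t - 5/2.
The constant term is -5/2.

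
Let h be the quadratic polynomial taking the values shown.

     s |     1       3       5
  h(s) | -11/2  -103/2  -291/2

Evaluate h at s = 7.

Using the Lagrange interpolation formula with nodes 1, 3, 5:
  L_0(s) = (s - 3)(s - 5) / 8
  L_1(s) = (s - 1)(s - 5) / -4
  L_2(s) = (s - 1)(s - 3) / 8
Then h(s) = -11/2·L_0(s) - 103/2·L_1(s) - 291/2·L_2(s).
Expanding and collecting terms gives h(s) = -6s^2 + s - 1/2.
Evaluating at s = 7: h(7) = -575/2.

-575/2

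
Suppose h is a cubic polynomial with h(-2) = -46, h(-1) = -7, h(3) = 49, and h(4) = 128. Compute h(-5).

-511

Write h(x) = ax^3 + bx^2 + cx + d. Substituting each data point gives a linear system:
  -8a + 4b - 2c + d = -46
  -a + b - c + d = -7
  27a + 9b + 3c + d = 49
  64a + 16b + 4c + d = 128
Solving the system yields a = 3, b = -5, c = 3, d = 4.
So h(x) = 3x³ - 5x² + 3x + 4.
Then h(-5) = -511.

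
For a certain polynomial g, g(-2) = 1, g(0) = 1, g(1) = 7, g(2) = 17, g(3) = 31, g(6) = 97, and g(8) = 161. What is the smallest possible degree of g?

2

Divided differences on the nodes -2, 0, 1, 2, 3, 6, 8:
  order 0: 1  1  7  17  31  97  161
  order 1: 0  6  10  14  22  32
  order 2: 2  2  2  2  2
  order 3: 0  0  0  0
  order 4: 0  0  0
  order 5: 0  0
  order 6: 0
The order-2 divided differences are all 2 (nonzero) and every higher order vanishes, so the data lies on a polynomial of degree exactly 2.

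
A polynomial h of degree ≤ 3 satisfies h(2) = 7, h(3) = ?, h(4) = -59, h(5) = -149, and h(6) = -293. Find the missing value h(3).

-11

On equispaced nodes a degree-3 polynomial has vanishing fourth forward difference, so
  h(2) - 4·h(3) + 6·h(4) - 4·h(5) + h(6) = 0.
Substituting the known values and solving for h(3):
  -4·h(3) = 44
  h(3) = -11.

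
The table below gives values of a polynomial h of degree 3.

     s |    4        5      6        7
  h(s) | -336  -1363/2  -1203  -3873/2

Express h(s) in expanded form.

h(s) = -6s^3 + 2s^2 + (5/2)s + 6

Using the Lagrange interpolation formula with nodes 4, 5, 6, 7:
  L_0(s) = (s - 5)(s - 6)(s - 7) / -6
  L_1(s) = (s - 4)(s - 6)(s - 7) / 2
  L_2(s) = (s - 4)(s - 5)(s - 7) / -2
  L_3(s) = (s - 4)(s - 5)(s - 6) / 6
Then h(s) = -336·L_0(s) - 1363/2·L_1(s) - 1203·L_2(s) - 3873/2·L_3(s).
Expanding and collecting terms gives h(s) = -6s^3 + 2s^2 + (5/2)s + 6.
Check: h(6) = -1203. ✓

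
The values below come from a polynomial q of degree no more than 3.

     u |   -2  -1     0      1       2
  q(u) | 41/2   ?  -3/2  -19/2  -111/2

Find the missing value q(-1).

On equispaced nodes a degree-3 polynomial has vanishing fourth forward difference, so
  q(-2) - 4·q(-1) + 6·q(0) - 4·q(1) + q(2) = 0.
Substituting the known values and solving for q(-1):
  -4·q(-1) = 6
  q(-1) = -3/2.

-3/2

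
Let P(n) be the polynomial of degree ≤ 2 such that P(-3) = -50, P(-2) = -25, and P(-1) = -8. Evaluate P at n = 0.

1

Write P(n) = an^2 + bn + c. Substituting each data point gives a linear system:
  9a - 3b + c = -50
  4a - 2b + c = -25
  a - b + c = -8
Solving the system yields a = -4, b = 5, c = 1.
So P(n) = -4n^2 + 5n + 1.
Then P(0) = 1.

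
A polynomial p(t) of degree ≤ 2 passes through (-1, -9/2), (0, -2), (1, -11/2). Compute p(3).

Using the Lagrange interpolation formula with nodes -1, 0, 1:
  L_0(t) = t(t - 1) / 2
  L_1(t) = (t + 1)(t - 1) / -1
  L_2(t) = (t + 1)t / 2
Then p(t) = -9/2·L_0(t) - 2·L_1(t) - 11/2·L_2(t).
Expanding and collecting terms gives p(t) = -3t² - (1/2)t - 2.
Evaluating at t = 3: p(3) = -61/2.

-61/2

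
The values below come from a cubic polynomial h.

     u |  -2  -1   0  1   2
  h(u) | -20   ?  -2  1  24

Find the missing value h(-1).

-3

On equispaced nodes a degree-3 polynomial has vanishing fourth forward difference, so
  h(-2) - 4·h(-1) + 6·h(0) - 4·h(1) + h(2) = 0.
Substituting the known values and solving for h(-1):
  -4·h(-1) = 12
  h(-1) = -3.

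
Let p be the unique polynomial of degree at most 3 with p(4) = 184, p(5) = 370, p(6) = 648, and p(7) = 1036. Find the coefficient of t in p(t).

Write p(t) = at^3 + bt^2 + ct + d. Substituting each data point gives a linear system:
  64a + 16b + 4c + d = 184
  125a + 25b + 5c + d = 370
  216a + 36b + 6c + d = 648
  343a + 49b + 7c + d = 1036
Solving the system yields a = 3, b = 1, c = -6, d = 0.
So p(t) = 3t^3 + t^2 - 6t.
The coefficient of t is -6.

-6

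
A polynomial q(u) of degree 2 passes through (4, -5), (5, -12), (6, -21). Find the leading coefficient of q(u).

-1

Write q(u) = au^2 + bu + c. Substituting each data point gives a linear system:
  16a + 4b + c = -5
  25a + 5b + c = -12
  36a + 6b + c = -21
Solving the system yields a = -1, b = 2, c = 3.
So q(u) = -u^2 + 2u + 3.
The leading coefficient is -1.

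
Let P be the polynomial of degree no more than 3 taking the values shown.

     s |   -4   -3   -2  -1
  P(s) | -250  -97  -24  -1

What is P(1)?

15

Write P(s) = as^3 + bs^2 + cs + d. Substituting each data point gives a linear system:
  -64a + 16b - 4c + d = -250
  -27a + 9b - 3c + d = -97
  -8a + 4b - 2c + d = -24
  -a + b - c + d = -1
Solving the system yields a = 5, b = 5, c = 3, d = 2.
So P(s) = 5s³ + 5s² + 3s + 2.
Then P(1) = 15.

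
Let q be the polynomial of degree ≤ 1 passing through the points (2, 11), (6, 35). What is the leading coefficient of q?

6

Write q(n) = an + b. Substituting each data point gives a linear system:
  2a + b = 11
  6a + b = 35
Solving the system yields a = 6, b = -1.
So q(n) = 6n - 1.
The leading coefficient is 6.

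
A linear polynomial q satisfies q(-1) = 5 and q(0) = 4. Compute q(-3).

Using the Lagrange interpolation formula with nodes -1, 0:
  L_0(s) = s / -1
  L_1(s) = (s + 1) / 1
Then q(s) = 5·L_0(s) + 4·L_1(s).
Expanding and collecting terms gives q(s) = -s + 4.
Evaluating at s = -3: q(-3) = 7.

7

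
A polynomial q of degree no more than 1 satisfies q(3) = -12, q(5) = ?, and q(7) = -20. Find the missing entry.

The 2 known points determine the degree-1 polynomial uniquely.
Write q(u) = au + b. Substituting each data point gives a linear system:
  3a + b = -12
  7a + b = -20
Solving the system yields a = -2, b = -6.
So q(u) = -2u - 6.
Then q(5) = -16.

-16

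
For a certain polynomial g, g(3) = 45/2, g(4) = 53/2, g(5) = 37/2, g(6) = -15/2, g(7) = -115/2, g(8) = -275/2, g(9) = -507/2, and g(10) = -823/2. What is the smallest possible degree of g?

Forward differences of the values at t = 3, 4, 5, 6, 7, 8, 9, 10:
  g  : 45/2  53/2  37/2  -15/2  -115/2  -275/2  -507/2  -823/2
  Δ  : 4  -8  -26  -50  -80  -116  -158
  Δ^2: -12  -18  -24  -30  -36  -42
  Δ^3: -6  -6  -6  -6  -6
  Δ^4: 0  0  0  0
  Δ^5: 0  0  0
  Δ^6: 0  0
  Δ^7: 0
The third differences are constant (-6) and nonzero, while all higher differences vanish, so the minimal degree is 3.

3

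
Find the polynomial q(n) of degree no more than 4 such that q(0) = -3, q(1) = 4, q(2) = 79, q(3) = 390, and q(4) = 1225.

q(n) = 5n^4 - 2n^3 + 5n^2 - n - 3

Write q(n) = an^4 + bn^3 + cn^2 + dn + e. Substituting each data point gives a linear system:
  e = -3
  a + b + c + d + e = 4
  16a + 8b + 4c + 2d + e = 79
  81a + 27b + 9c + 3d + e = 390
  256a + 64b + 16c + 4d + e = 1225
Solving the system yields a = 5, b = -2, c = 5, d = -1, e = -3.
So q(n) = 5n^4 - 2n^3 + 5n^2 - n - 3.
Check: q(3) = 390. ✓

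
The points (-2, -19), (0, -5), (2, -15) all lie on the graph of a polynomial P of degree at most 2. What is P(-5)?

-85

Using the Lagrange interpolation formula with nodes -2, 0, 2:
  L_0(n) = n(n - 2) / 8
  L_1(n) = (n + 2)(n - 2) / -4
  L_2(n) = (n + 2)n / 8
Then P(n) = -19·L_0(n) - 5·L_1(n) - 15·L_2(n).
Expanding and collecting terms gives P(n) = -3n² + n - 5.
Evaluating at n = -5: P(-5) = -85.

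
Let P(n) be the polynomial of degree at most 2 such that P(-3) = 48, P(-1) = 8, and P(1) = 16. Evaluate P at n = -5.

Write P(n) = an^2 + bn + c. Substituting each data point gives a linear system:
  9a - 3b + c = 48
  a - b + c = 8
  a + b + c = 16
Solving the system yields a = 6, b = 4, c = 6.
So P(n) = 6n² + 4n + 6.
Then P(-5) = 136.

136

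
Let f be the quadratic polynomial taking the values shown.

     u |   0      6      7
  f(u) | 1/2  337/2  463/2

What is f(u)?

f(u) = 5u^2 - 2u + 1/2

Write f(u) = au^2 + bu + c. Substituting each data point gives a linear system:
  c = 1/2
  36a + 6b + c = 337/2
  49a + 7b + c = 463/2
Solving the system yields a = 5, b = -2, c = 1/2.
So f(u) = 5u^2 - 2u + 1/2.
Check: f(6) = 337/2. ✓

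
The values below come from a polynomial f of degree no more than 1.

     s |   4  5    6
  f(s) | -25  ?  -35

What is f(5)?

-30

On equispaced nodes a degree-1 polynomial has vanishing second forward difference, so
  f(4) - 2·f(5) + f(6) = 0.
Substituting the known values and solving for f(5):
  -2·f(5) = 60
  f(5) = -30.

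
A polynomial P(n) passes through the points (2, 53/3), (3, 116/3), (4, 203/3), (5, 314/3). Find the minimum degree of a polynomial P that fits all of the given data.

Forward differences of the values at n = 2, 3, 4, 5:
  P  : 53/3  116/3  203/3  314/3
  Δ  : 21  29  37
  Δ^2: 8  8
  Δ^3: 0
The second differences are constant (8) and nonzero, while all higher differences vanish, so the minimal degree is 2.

2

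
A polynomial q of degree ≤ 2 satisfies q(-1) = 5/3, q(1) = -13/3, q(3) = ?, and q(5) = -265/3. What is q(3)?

The 3 known points determine the degree-2 polynomial uniquely.
Write q(t) = at^2 + bt + c. Substituting each data point gives a linear system:
  a - b + c = 5/3
  a + b + c = -13/3
  25a + 5b + c = -265/3
Solving the system yields a = -3, b = -3, c = 5/3.
So q(t) = -3t^2 - 3t + 5/3.
Then q(3) = -103/3.

-103/3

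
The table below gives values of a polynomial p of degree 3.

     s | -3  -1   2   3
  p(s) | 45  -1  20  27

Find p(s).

p(s) = -s^3 + 4s^2 + 6s

Write p(s) = as^3 + bs^2 + cs + d. Substituting each data point gives a linear system:
  -27a + 9b - 3c + d = 45
  -a + b - c + d = -1
  8a + 4b + 2c + d = 20
  27a + 9b + 3c + d = 27
Solving the system yields a = -1, b = 4, c = 6, d = 0.
So p(s) = -s^3 + 4s^2 + 6s.
Check: p(-1) = -1. ✓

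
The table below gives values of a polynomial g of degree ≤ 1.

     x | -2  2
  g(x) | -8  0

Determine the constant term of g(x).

-4

Write g(x) = ax + b. Substituting each data point gives a linear system:
  -2a + b = -8
  2a + b = 0
Solving the system yields a = 2, b = -4.
So g(x) = 2x - 4.
The constant term is -4.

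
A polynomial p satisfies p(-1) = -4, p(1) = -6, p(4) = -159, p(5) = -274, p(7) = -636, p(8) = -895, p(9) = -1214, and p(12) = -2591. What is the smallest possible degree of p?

Divided differences on the nodes -1, 1, 4, 5, 7, 8, 9, 12:
  order 0: -4  -6  -159  -274  -636  -895  -1214  -2591
  order 1: -1  -51  -115  -181  -259  -319  -459
  order 2: -10  -16  -22  -26  -30  -35
  order 3: -1  -1  -1  -1  -1
  order 4: 0  0  0  0
  order 5: 0  0  0
  order 6: 0  0
  order 7: 0
The order-3 divided differences are all -1 (nonzero) and every higher order vanishes, so the data lies on a polynomial of degree exactly 3.

3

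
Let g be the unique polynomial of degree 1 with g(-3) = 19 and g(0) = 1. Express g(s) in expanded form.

Write g(s) = as + b. Substituting each data point gives a linear system:
  -3a + b = 19
  b = 1
Solving the system yields a = -6, b = 1.
So g(s) = -6s + 1.
Check: g(0) = 1. ✓

g(s) = -6s + 1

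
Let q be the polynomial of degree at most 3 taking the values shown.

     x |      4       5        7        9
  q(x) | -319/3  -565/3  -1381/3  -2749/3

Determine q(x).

q(x) = -x^3 - 2x^2 - 3x + 5/3

Using the Lagrange interpolation formula with nodes 4, 5, 7, 9:
  L_0(x) = (x - 5)(x - 7)(x - 9) / -15
  L_1(x) = (x - 4)(x - 7)(x - 9) / 8
  L_2(x) = (x - 4)(x - 5)(x - 9) / -12
  L_3(x) = (x - 4)(x - 5)(x - 7) / 40
Then q(x) = -319/3·L_0(x) - 565/3·L_1(x) - 1381/3·L_2(x) - 2749/3·L_3(x).
Expanding and collecting terms gives q(x) = -x^3 - 2x^2 - 3x + 5/3.
Check: q(7) = -1381/3. ✓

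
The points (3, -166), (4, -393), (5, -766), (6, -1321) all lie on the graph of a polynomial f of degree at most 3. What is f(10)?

-6081

Using the Lagrange interpolation formula with nodes 3, 4, 5, 6:
  L_0(t) = (t - 4)(t - 5)(t - 6) / -6
  L_1(t) = (t - 3)(t - 5)(t - 6) / 2
  L_2(t) = (t - 3)(t - 4)(t - 6) / -2
  L_3(t) = (t - 3)(t - 4)(t - 5) / 6
Then f(t) = -166·L_0(t) - 393·L_1(t) - 766·L_2(t) - 1321·L_3(t).
Expanding and collecting terms gives f(t) = -6t³ - t² + 2t - 1.
Evaluating at t = 10: f(10) = -6081.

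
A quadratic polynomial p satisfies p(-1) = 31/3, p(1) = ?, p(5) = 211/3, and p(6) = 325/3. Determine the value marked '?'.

-5/3

The 3 known points determine the degree-2 polynomial uniquely.
Write p(s) = as^2 + bs + c. Substituting each data point gives a linear system:
  a - b + c = 31/3
  25a + 5b + c = 211/3
  36a + 6b + c = 325/3
Solving the system yields a = 4, b = -6, c = 1/3.
So p(s) = 4s^2 - 6s + 1/3.
Then p(1) = -5/3.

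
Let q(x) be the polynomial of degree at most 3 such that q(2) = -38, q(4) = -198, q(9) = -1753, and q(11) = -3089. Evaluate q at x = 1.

-9

Using the Lagrange interpolation formula with nodes 2, 4, 9, 11:
  L_0(x) = (x - 4)(x - 9)(x - 11) / -126
  L_1(x) = (x - 2)(x - 9)(x - 11) / 70
  L_2(x) = (x - 2)(x - 4)(x - 11) / -70
  L_3(x) = (x - 2)(x - 4)(x - 9) / 126
Then q(x) = -38·L_0(x) - 198·L_1(x) - 1753·L_2(x) - 3089·L_3(x).
Expanding and collecting terms gives q(x) = -2x³ - 3x² - 6x + 2.
Evaluating at x = 1: q(1) = -9.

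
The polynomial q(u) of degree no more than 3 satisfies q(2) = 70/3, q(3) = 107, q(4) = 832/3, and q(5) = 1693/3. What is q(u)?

Write q(u) = au^3 + bu^2 + cu + d. Substituting each data point gives a linear system:
  8a + 4b + 2c + d = 70/3
  27a + 9b + 3c + d = 107
  64a + 16b + 4c + d = 832/3
  125a + 25b + 5c + d = 1693/3
Solving the system yields a = 5, b = -5/3, c = -3, d = -4.
So q(u) = 5u³ - (5/3)u² - 3u - 4.
Check: q(3) = 107. ✓

q(u) = 5u^3 - (5/3)u^2 - 3u - 4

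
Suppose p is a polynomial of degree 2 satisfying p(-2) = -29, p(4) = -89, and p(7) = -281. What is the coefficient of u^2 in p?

-6

Write p(u) = au^2 + bu + c. Substituting each data point gives a linear system:
  4a - 2b + c = -29
  16a + 4b + c = -89
  49a + 7b + c = -281
Solving the system yields a = -6, b = 2, c = -1.
So p(u) = -6u² + 2u - 1.
The leading coefficient is -6.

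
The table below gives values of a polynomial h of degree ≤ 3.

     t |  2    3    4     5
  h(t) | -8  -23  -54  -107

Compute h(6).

Forward differences of the values at t = 2, 3, 4, 5:
  h  : -8  -23  -54  -107
  Δ  : -15  -31  -53
  Δ^2: -16  -22
  Δ^3: -6
The third differences are constant, confirming degree 3.
Interpolating (Newton forward form) and evaluating at t = 6 gives h(6) = -188.

-188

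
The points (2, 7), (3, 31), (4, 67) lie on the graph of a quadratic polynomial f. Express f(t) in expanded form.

Using the Lagrange interpolation formula with nodes 2, 3, 4:
  L_0(t) = (t - 3)(t - 4) / 2
  L_1(t) = (t - 2)(t - 4) / -1
  L_2(t) = (t - 2)(t - 3) / 2
Then f(t) = 7·L_0(t) + 31·L_1(t) + 67·L_2(t).
Expanding and collecting terms gives f(t) = 6t^2 - 6t - 5.
Check: f(2) = 7. ✓

f(t) = 6t^2 - 6t - 5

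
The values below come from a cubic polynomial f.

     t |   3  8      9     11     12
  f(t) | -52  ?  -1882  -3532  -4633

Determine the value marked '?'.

The 4 known points determine the degree-3 polynomial uniquely.
Write f(t) = at^3 + bt^2 + ct + d. Substituting each data point gives a linear system:
  27a + 9b + 3c + d = -52
  729a + 81b + 9c + d = -1882
  1331a + 121b + 11c + d = -3532
  1728a + 144b + 12c + d = -4633
Solving the system yields a = -3, b = 4, c = -2, d = -1.
So f(t) = -3t^3 + 4t^2 - 2t - 1.
Then f(8) = -1297.

-1297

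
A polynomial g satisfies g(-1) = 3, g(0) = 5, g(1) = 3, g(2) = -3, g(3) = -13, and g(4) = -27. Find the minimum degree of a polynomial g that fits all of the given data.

2

Forward differences of the values at n = -1, 0, 1, 2, 3, 4:
  g  : 3  5  3  -3  -13  -27
  Δ  : 2  -2  -6  -10  -14
  Δ^2: -4  -4  -4  -4
  Δ^3: 0  0  0
  Δ^4: 0  0
  Δ^5: 0
The second differences are constant (-4) and nonzero, while all higher differences vanish, so the minimal degree is 2.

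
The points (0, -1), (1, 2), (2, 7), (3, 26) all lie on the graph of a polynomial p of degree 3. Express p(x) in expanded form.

p(x) = 2x^3 - 5x^2 + 6x - 1

Using the Lagrange interpolation formula with nodes 0, 1, 2, 3:
  L_0(x) = (x - 1)(x - 2)(x - 3) / -6
  L_1(x) = x(x - 2)(x - 3) / 2
  L_2(x) = x(x - 1)(x - 3) / -2
  L_3(x) = x(x - 1)(x - 2) / 6
Then p(x) = -1·L_0(x) + 2·L_1(x) + 7·L_2(x) + 26·L_3(x).
Expanding and collecting terms gives p(x) = 2x^3 - 5x^2 + 6x - 1.
Check: p(0) = -1. ✓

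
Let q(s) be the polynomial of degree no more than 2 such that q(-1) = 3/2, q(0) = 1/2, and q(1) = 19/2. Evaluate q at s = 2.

Using the Lagrange interpolation formula with nodes -1, 0, 1:
  L_0(s) = s(s - 1) / 2
  L_1(s) = (s + 1)(s - 1) / -1
  L_2(s) = (s + 1)s / 2
Then q(s) = 3/2·L_0(s) + 1/2·L_1(s) + 19/2·L_2(s).
Expanding and collecting terms gives q(s) = 5s^2 + 4s + 1/2.
Evaluating at s = 2: q(2) = 57/2.

57/2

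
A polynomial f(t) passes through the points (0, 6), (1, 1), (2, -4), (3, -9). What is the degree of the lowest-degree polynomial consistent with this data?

Forward differences of the values at t = 0, 1, 2, 3:
  f  : 6  1  -4  -9
  Δ  : -5  -5  -5
  Δ^2: 0  0
  Δ^3: 0
The first differences are constant (-5) and nonzero, while all higher differences vanish, so the minimal degree is 1.

1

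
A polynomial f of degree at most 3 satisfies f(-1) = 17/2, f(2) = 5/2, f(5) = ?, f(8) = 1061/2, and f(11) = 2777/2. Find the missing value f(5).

The 4 known points determine the degree-3 polynomial uniquely.
Write f(u) = au^3 + bu^2 + cu + d. Substituting each data point gives a linear system:
  -a + b - c + d = 17/2
  8a + 4b + 2c + d = 5/2
  512a + 64b + 8c + d = 1061/2
  1331a + 121b + 11c + d = 2777/2
Solving the system yields a = 1, b = 1, c = -6, d = 5/2.
So f(u) = u^3 + u^2 - 6u + 5/2.
Then f(5) = 245/2.

245/2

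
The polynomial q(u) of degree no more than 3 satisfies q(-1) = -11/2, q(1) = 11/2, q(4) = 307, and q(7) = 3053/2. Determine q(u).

q(u) = 4u^3 + 3u^2 + (3/2)u - 3

Write q(u) = au^3 + bu^2 + cu + d. Substituting each data point gives a linear system:
  -a + b - c + d = -11/2
  a + b + c + d = 11/2
  64a + 16b + 4c + d = 307
  343a + 49b + 7c + d = 3053/2
Solving the system yields a = 4, b = 3, c = 3/2, d = -3.
So q(u) = 4u³ + 3u² + (3/2)u - 3.
Check: q(1) = 11/2. ✓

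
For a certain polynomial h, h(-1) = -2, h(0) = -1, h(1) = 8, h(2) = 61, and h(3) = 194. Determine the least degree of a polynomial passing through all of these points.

3

Forward differences of the values at s = -1, 0, 1, 2, 3:
  h  : -2  -1  8  61  194
  Δ  : 1  9  53  133
  Δ^2: 8  44  80
  Δ^3: 36  36
  Δ^4: 0
The third differences are constant (36) and nonzero, while all higher differences vanish, so the minimal degree is 3.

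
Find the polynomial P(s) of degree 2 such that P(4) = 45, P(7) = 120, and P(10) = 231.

P(s) = 2s^2 + 3s + 1

Write P(s) = as^2 + bs + c. Substituting each data point gives a linear system:
  16a + 4b + c = 45
  49a + 7b + c = 120
  100a + 10b + c = 231
Solving the system yields a = 2, b = 3, c = 1.
So P(s) = 2s^2 + 3s + 1.
Check: P(10) = 231. ✓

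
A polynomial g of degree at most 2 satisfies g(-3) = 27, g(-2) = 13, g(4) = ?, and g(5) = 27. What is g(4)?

The 3 known points determine the degree-2 polynomial uniquely.
Write g(x) = ax^2 + bx + c. Substituting each data point gives a linear system:
  9a - 3b + c = 27
  4a - 2b + c = 13
  25a + 5b + c = 27
Solving the system yields a = 2, b = -4, c = -3.
So g(x) = 2x² - 4x - 3.
Then g(4) = 13.

13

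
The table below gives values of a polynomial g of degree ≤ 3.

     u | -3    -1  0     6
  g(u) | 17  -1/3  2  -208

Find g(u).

Write g(u) = au^3 + bu^2 + cu + d. Substituting each data point gives a linear system:
  -27a + 9b - 3c + d = 17
  -a + b - c + d = -1/3
  d = 2
  216a + 36b + 6c + d = -208
Solving the system yields a = -1, b = -1/3, c = 3, d = 2.
So g(u) = -u³ - (1/3)u² + 3u + 2.
Check: g(-3) = 17. ✓

g(u) = -u^3 - (1/3)u^2 + 3u + 2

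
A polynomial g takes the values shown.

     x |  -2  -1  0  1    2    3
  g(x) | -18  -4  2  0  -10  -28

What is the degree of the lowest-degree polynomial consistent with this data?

2

Forward differences of the values at x = -2, -1, 0, 1, 2, 3:
  g  : -18  -4  2  0  -10  -28
  Δ  : 14  6  -2  -10  -18
  Δ^2: -8  -8  -8  -8
  Δ^3: 0  0  0
  Δ^4: 0  0
  Δ^5: 0
The second differences are constant (-8) and nonzero, while all higher differences vanish, so the minimal degree is 2.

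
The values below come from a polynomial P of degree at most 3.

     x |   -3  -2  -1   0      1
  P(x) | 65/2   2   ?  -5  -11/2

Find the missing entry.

-13/2

On equispaced nodes a degree-3 polynomial has vanishing fourth forward difference, so
  P(-3) - 4·P(-2) + 6·P(-1) - 4·P(0) + P(1) = 0.
Substituting the known values and solving for P(-1):
  6·P(-1) = -39
  P(-1) = -13/2.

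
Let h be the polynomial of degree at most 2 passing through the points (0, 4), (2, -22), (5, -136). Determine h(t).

Using the Lagrange interpolation formula with nodes 0, 2, 5:
  L_0(t) = (t - 2)(t - 5) / 10
  L_1(t) = t(t - 5) / -6
  L_2(t) = t(t - 2) / 15
Then h(t) = 4·L_0(t) - 22·L_1(t) - 136·L_2(t).
Expanding and collecting terms gives h(t) = -5t^2 - 3t + 4.
Check: h(2) = -22. ✓

h(t) = -5t^2 - 3t + 4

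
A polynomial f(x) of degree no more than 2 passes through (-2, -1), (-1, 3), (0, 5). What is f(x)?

f(x) = -x^2 + x + 5

Write f(x) = ax^2 + bx + c. Substituting each data point gives a linear system:
  4a - 2b + c = -1
  a - b + c = 3
  c = 5
Solving the system yields a = -1, b = 1, c = 5.
So f(x) = -x² + x + 5.
Check: f(-1) = 3. ✓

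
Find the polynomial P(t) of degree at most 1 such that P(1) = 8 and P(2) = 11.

P(t) = 3t + 5

Write P(t) = at + b. Substituting each data point gives a linear system:
  a + b = 8
  2a + b = 11
Solving the system yields a = 3, b = 5.
So P(t) = 3t + 5.
Check: P(1) = 8. ✓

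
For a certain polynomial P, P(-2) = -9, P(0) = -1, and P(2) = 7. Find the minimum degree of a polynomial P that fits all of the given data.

Forward differences of the values at n = -2, 0, 2:
  P  : -9  -1  7
  Δ  : 8  8
  Δ^2: 0
The first differences are constant (8) and nonzero, while all higher differences vanish, so the minimal degree is 1.

1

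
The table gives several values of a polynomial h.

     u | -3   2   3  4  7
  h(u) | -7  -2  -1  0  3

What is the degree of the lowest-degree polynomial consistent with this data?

1

Divided differences on the nodes -3, 2, 3, 4, 7:
  order 0: -7  -2  -1  0  3
  order 1: 1  1  1  1
  order 2: 0  0  0
  order 3: 0  0
  order 4: 0
The order-1 divided differences are all 1 (nonzero) and every higher order vanishes, so the data lies on a polynomial of degree exactly 1.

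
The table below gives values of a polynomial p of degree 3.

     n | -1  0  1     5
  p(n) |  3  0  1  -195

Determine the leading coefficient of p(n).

Write p(n) = an^3 + bn^2 + cn + d. Substituting each data point gives a linear system:
  -a + b - c + d = 3
  d = 0
  a + b + c + d = 1
  125a + 25b + 5c + d = -195
Solving the system yields a = -2, b = 2, c = 1, d = 0.
So p(n) = -2n³ + 2n² + n.
The leading coefficient is -2.

-2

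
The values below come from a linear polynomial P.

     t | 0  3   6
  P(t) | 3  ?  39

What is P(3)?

21

On equispaced nodes a degree-1 polynomial has vanishing second forward difference, so
  P(0) - 2·P(3) + P(6) = 0.
Substituting the known values and solving for P(3):
  -2·P(3) = -42
  P(3) = 21.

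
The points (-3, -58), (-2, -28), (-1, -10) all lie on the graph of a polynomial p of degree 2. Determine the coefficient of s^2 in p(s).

Write p(s) = as^2 + bs + c. Substituting each data point gives a linear system:
  9a - 3b + c = -58
  4a - 2b + c = -28
  a - b + c = -10
Solving the system yields a = -6, b = 0, c = -4.
So p(s) = -6s² - 4.
The leading coefficient is -6.

-6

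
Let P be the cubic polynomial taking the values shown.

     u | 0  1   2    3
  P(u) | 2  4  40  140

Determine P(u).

Write P(u) = au^3 + bu^2 + cu + d. Substituting each data point gives a linear system:
  d = 2
  a + b + c + d = 4
  8a + 4b + 2c + d = 40
  27a + 9b + 3c + d = 140
Solving the system yields a = 5, b = 2, c = -5, d = 2.
So P(u) = 5u^3 + 2u^2 - 5u + 2.
Check: P(3) = 140. ✓

P(u) = 5u^3 + 2u^2 - 5u + 2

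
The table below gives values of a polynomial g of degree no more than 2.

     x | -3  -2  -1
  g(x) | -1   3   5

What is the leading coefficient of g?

Write g(x) = ax^2 + bx + c. Substituting each data point gives a linear system:
  9a - 3b + c = -1
  4a - 2b + c = 3
  a - b + c = 5
Solving the system yields a = -1, b = -1, c = 5.
So g(x) = -x^2 - x + 5.
The leading coefficient is -1.

-1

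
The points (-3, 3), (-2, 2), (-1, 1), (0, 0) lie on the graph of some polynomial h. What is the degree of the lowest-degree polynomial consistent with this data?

Forward differences of the values at n = -3, -2, -1, 0:
  h  : 3  2  1  0
  Δ  : -1  -1  -1
  Δ^2: 0  0
  Δ^3: 0
The first differences are constant (-1) and nonzero, while all higher differences vanish, so the minimal degree is 1.

1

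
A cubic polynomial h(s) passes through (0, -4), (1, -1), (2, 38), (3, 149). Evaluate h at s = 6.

Write h(s) = as^3 + bs^2 + cs + d. Substituting each data point gives a linear system:
  d = -4
  a + b + c + d = -1
  8a + 4b + 2c + d = 38
  27a + 9b + 3c + d = 149
Solving the system yields a = 6, b = 0, c = -3, d = -4.
So h(s) = 6s^3 - 3s - 4.
Then h(6) = 1274.

1274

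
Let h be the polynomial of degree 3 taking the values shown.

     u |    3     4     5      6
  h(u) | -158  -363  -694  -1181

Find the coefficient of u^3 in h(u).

Write h(u) = au^3 + bu^2 + cu + d. Substituting each data point gives a linear system:
  27a + 9b + 3c + d = -158
  64a + 16b + 4c + d = -363
  125a + 25b + 5c + d = -694
  216a + 36b + 6c + d = -1181
Solving the system yields a = -5, b = -3, c = 1, d = 1.
So h(u) = -5u³ - 3u² + u + 1.
The leading coefficient is -5.

-5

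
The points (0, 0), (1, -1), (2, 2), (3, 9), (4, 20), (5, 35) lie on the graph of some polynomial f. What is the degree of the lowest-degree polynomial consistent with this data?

Forward differences of the values at n = 0, 1, 2, 3, 4, 5:
  f  : 0  -1  2  9  20  35
  Δ  : -1  3  7  11  15
  Δ^2: 4  4  4  4
  Δ^3: 0  0  0
  Δ^4: 0  0
  Δ^5: 0
The second differences are constant (4) and nonzero, while all higher differences vanish, so the minimal degree is 2.

2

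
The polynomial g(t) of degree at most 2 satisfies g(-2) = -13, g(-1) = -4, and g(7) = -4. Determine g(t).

Write g(t) = at^2 + bt + c. Substituting each data point gives a linear system:
  4a - 2b + c = -13
  a - b + c = -4
  49a + 7b + c = -4
Solving the system yields a = -1, b = 6, c = 3.
So g(t) = -t^2 + 6t + 3.
Check: g(7) = -4. ✓

g(t) = -t^2 + 6t + 3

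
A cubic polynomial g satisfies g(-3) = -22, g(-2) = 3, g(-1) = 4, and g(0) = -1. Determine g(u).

Using the Lagrange interpolation formula with nodes -3, -2, -1, 0:
  L_0(u) = (u + 2)(u + 1)u / -6
  L_1(u) = (u + 3)(u + 1)u / 2
  L_2(u) = (u + 3)(u + 2)u / -2
  L_3(u) = (u + 3)(u + 2)(u + 1) / 6
Then g(u) = -22·L_0(u) + 3·L_1(u) + 4·L_2(u) - 1·L_3(u).
Expanding and collecting terms gives g(u) = 3u^3 + 6u^2 - 2u - 1.
Check: g(0) = -1. ✓

g(u) = 3u^3 + 6u^2 - 2u - 1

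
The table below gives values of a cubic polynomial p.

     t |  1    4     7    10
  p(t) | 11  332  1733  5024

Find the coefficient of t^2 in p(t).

0

Write p(t) = at^3 + bt^2 + ct + d. Substituting each data point gives a linear system:
  a + b + c + d = 11
  64a + 16b + 4c + d = 332
  343a + 49b + 7c + d = 1733
  1000a + 100b + 10c + d = 5024
Solving the system yields a = 5, b = 0, c = 2, d = 4.
So p(t) = 5t³ + 2t + 4.
The coefficient of t^2 is 0.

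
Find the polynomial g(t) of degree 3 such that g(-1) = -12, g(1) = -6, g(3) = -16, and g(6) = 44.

g(t) = t^3 - 5t^2 + 2t - 4

Using the Lagrange interpolation formula with nodes -1, 1, 3, 6:
  L_0(t) = (t - 1)(t - 3)(t - 6) / -56
  L_1(t) = (t + 1)(t - 3)(t - 6) / 20
  L_2(t) = (t + 1)(t - 1)(t - 6) / -24
  L_3(t) = (t + 1)(t - 1)(t - 3) / 105
Then g(t) = -12·L_0(t) - 6·L_1(t) - 16·L_2(t) + 44·L_3(t).
Expanding and collecting terms gives g(t) = t³ - 5t² + 2t - 4.
Check: g(3) = -16. ✓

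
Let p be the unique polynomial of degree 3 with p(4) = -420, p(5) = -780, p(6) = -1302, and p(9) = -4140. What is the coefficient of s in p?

-1

Write p(s) = as^3 + bs^2 + cs + d. Substituting each data point gives a linear system:
  64a + 16b + 4c + d = -420
  125a + 25b + 5c + d = -780
  216a + 36b + 6c + d = -1302
  729a + 81b + 9c + d = -4140
Solving the system yields a = -5, b = -6, c = -1, d = 0.
So p(s) = -5s^3 - 6s^2 - s.
The coefficient of s is -1.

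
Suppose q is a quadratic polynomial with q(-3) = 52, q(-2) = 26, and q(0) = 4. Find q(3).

Write q(u) = au^2 + bu + c. Substituting each data point gives a linear system:
  9a - 3b + c = 52
  4a - 2b + c = 26
  c = 4
Solving the system yields a = 5, b = -1, c = 4.
So q(u) = 5u^2 - u + 4.
Then q(3) = 46.

46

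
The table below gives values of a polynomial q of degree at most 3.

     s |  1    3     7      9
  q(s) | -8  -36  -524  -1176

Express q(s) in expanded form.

Write q(s) = as^3 + bs^2 + cs + d. Substituting each data point gives a linear system:
  a + b + c + d = -8
  27a + 9b + 3c + d = -36
  343a + 49b + 7c + d = -524
  729a + 81b + 9c + d = -1176
Solving the system yields a = -2, b = 4, c = -4, d = -6.
So q(s) = -2s^3 + 4s^2 - 4s - 6.
Check: q(3) = -36. ✓

q(s) = -2s^3 + 4s^2 - 4s - 6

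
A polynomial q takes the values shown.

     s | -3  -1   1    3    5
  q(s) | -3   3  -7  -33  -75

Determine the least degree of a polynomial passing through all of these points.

Forward differences of the values at s = -3, -1, 1, 3, 5:
  q  : -3  3  -7  -33  -75
  Δ  : 6  -10  -26  -42
  Δ^2: -16  -16  -16
  Δ^3: 0  0
  Δ^4: 0
The second differences are constant (-16) and nonzero, while all higher differences vanish, so the minimal degree is 2.

2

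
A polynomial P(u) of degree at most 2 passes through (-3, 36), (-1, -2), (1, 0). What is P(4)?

78

Write P(u) = au^2 + bu + c. Substituting each data point gives a linear system:
  9a - 3b + c = 36
  a - b + c = -2
  a + b + c = 0
Solving the system yields a = 5, b = 1, c = -6.
So P(u) = 5u^2 + u - 6.
Then P(4) = 78.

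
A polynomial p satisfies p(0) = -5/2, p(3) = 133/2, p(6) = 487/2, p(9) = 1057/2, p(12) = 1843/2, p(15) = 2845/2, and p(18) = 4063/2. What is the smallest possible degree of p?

2

Forward differences of the values at t = 0, 3, 6, 9, 12, 15, 18:
  p  : -5/2  133/2  487/2  1057/2  1843/2  2845/2  4063/2
  Δ  : 69  177  285  393  501  609
  Δ^2: 108  108  108  108  108
  Δ^3: 0  0  0  0
  Δ^4: 0  0  0
  Δ^5: 0  0
  Δ^6: 0
The second differences are constant (108) and nonzero, while all higher differences vanish, so the minimal degree is 2.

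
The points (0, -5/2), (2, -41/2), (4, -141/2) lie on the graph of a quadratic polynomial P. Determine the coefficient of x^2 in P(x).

Write P(x) = ax^2 + bx + c. Substituting each data point gives a linear system:
  c = -5/2
  4a + 2b + c = -41/2
  16a + 4b + c = -141/2
Solving the system yields a = -4, b = -1, c = -5/2.
So P(x) = -4x² - x - 5/2.
The leading coefficient is -4.

-4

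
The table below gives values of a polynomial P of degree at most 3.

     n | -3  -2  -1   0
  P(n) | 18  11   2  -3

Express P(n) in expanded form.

P(n) = n^3 + 5n^2 - n - 3

Write P(n) = an^3 + bn^2 + cn + d. Substituting each data point gives a linear system:
  -27a + 9b - 3c + d = 18
  -8a + 4b - 2c + d = 11
  -a + b - c + d = 2
  d = -3
Solving the system yields a = 1, b = 5, c = -1, d = -3.
So P(n) = n³ + 5n² - n - 3.
Check: P(-2) = 11. ✓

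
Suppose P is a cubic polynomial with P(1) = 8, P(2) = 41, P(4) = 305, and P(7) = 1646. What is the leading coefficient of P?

Write P(t) = at^3 + bt^2 + ct + d. Substituting each data point gives a linear system:
  a + b + c + d = 8
  8a + 4b + 2c + d = 41
  64a + 16b + 4c + d = 305
  343a + 49b + 7c + d = 1646
Solving the system yields a = 5, b = -2, c = 4, d = 1.
So P(t) = 5t^3 - 2t^2 + 4t + 1.
The leading coefficient is 5.

5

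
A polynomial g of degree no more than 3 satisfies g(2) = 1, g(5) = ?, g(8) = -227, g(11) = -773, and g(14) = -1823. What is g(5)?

-23

The 4 known points determine the degree-3 polynomial uniquely.
Write g(x) = ax^3 + bx^2 + cx + d. Substituting each data point gives a linear system:
  8a + 4b + 2c + d = 1
  512a + 64b + 8c + d = -227
  1331a + 121b + 11c + d = -773
  2744a + 196b + 14c + d = -1823
Solving the system yields a = -1, b = 5, c = -4, d = -3.
So g(x) = -x³ + 5x² - 4x - 3.
Then g(5) = -23.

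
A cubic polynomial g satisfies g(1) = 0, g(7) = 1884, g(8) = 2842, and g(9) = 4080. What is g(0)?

-6

Using the Lagrange interpolation formula with nodes 1, 7, 8, 9:
  L_0(x) = (x - 7)(x - 8)(x - 9) / -336
  L_1(x) = (x - 1)(x - 8)(x - 9) / 12
  L_2(x) = (x - 1)(x - 7)(x - 9) / -7
  L_3(x) = (x - 1)(x - 7)(x - 8) / 16
Then g(x) = 0·L_0(x) + 1884·L_1(x) + 2842·L_2(x) + 4080·L_3(x).
Expanding and collecting terms gives g(x) = 6x^3 - 4x^2 + 4x - 6.
Evaluating at x = 0: g(0) = -6.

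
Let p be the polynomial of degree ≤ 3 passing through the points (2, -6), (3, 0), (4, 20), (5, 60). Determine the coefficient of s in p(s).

Write p(s) = as^3 + bs^2 + cs + d. Substituting each data point gives a linear system:
  8a + 4b + 2c + d = -6
  27a + 9b + 3c + d = 0
  64a + 16b + 4c + d = 20
  125a + 25b + 5c + d = 60
Solving the system yields a = 1, b = -2, c = -3, d = 0.
So p(s) = s^3 - 2s^2 - 3s.
The coefficient of s is -3.

-3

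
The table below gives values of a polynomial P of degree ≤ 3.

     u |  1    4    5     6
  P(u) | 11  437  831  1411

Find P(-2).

Using the Lagrange interpolation formula with nodes 1, 4, 5, 6:
  L_0(u) = (u - 4)(u - 5)(u - 6) / -60
  L_1(u) = (u - 1)(u - 5)(u - 6) / 6
  L_2(u) = (u - 1)(u - 4)(u - 6) / -4
  L_3(u) = (u - 1)(u - 4)(u - 5) / 10
Then P(u) = 11·L_0(u) + 437·L_1(u) + 831·L_2(u) + 1411·L_3(u).
Expanding and collecting terms gives P(u) = 6u^3 + 3u^2 + u + 1.
Evaluating at u = -2: P(-2) = -37.

-37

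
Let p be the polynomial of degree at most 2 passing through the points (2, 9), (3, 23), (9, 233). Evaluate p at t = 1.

Write p(t) = at^2 + bt + c. Substituting each data point gives a linear system:
  4a + 2b + c = 9
  9a + 3b + c = 23
  81a + 9b + c = 233
Solving the system yields a = 3, b = -1, c = -1.
So p(t) = 3t^2 - t - 1.
Then p(1) = 1.

1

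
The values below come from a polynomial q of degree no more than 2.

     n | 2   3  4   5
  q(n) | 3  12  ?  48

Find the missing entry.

On equispaced nodes a degree-2 polynomial has vanishing third forward difference, so
  - q(2) + 3·q(3) - 3·q(4) + q(5) = 0.
Substituting the known values and solving for q(4):
  -3·q(4) = -81
  q(4) = 27.

27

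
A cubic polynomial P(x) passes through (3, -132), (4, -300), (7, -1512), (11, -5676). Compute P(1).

Using the Lagrange interpolation formula with nodes 3, 4, 7, 11:
  L_0(x) = (x - 4)(x - 7)(x - 11) / -32
  L_1(x) = (x - 3)(x - 7)(x - 11) / 21
  L_2(x) = (x - 3)(x - 4)(x - 11) / -48
  L_3(x) = (x - 3)(x - 4)(x - 7) / 224
Then P(x) = -132·L_0(x) - 300·L_1(x) - 1512·L_2(x) - 5676·L_3(x).
Expanding and collecting terms gives P(x) = -4x^3 - 3x^2 + x.
Evaluating at x = 1: P(1) = -6.

-6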